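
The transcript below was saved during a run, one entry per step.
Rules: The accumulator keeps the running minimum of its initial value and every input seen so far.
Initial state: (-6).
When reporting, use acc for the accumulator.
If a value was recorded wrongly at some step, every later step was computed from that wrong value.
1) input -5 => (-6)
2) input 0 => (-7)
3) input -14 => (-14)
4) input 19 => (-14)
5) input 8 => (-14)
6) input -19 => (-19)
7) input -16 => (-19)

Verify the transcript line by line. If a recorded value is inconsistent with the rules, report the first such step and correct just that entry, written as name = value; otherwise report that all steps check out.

step 2, acc = -6

Recomputing the run from the initial state:
step 1: acc = -6
step 2: acc = -6
step 3: acc = -14
step 4: acc = -14
step 5: acc = -14
step 6: acc = -19
step 7: acc = -19
The first disagreement with the transcript is at step 2, where the value should be acc = -6.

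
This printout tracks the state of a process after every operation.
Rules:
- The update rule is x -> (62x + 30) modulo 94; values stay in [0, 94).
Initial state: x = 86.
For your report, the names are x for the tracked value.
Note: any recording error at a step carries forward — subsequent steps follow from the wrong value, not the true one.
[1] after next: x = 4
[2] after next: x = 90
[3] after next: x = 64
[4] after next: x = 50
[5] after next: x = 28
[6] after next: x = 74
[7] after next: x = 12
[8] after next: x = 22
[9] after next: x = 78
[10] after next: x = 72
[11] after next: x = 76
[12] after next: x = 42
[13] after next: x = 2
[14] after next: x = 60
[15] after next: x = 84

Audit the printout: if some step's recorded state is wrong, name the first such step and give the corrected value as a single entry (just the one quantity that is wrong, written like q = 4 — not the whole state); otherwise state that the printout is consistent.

no error

step 1: x = (62*86 + 30) mod 94 = 4 -> exactly as logged
step 2: x = (62*4 + 30) mod 94 = 90 -> same as recorded
step 3: x = (62*90 + 30) mod 94 = 64 -> exactly as logged
step 4: x = (62*64 + 30) mod 94 = 50 -> exactly as logged
step 5: x = (62*50 + 30) mod 94 = 28 -> in agreement
step 6: x = (62*28 + 30) mod 94 = 74 -> checks out
step 7: x = (62*74 + 30) mod 94 = 12 -> agrees with the printout
step 8: x = (62*12 + 30) mod 94 = 22 -> exactly as logged
step 9: x = (62*22 + 30) mod 94 = 78 -> same as recorded
step 10: x = (62*78 + 30) mod 94 = 72 -> same as recorded
step 11: x = (62*72 + 30) mod 94 = 76 -> agrees with the printout
step 12: x = (62*76 + 30) mod 94 = 42 -> exactly as logged
step 13: x = (62*42 + 30) mod 94 = 2 -> agrees with the printout
step 14: x = (62*2 + 30) mod 94 = 60 -> in agreement
step 15: x = (62*60 + 30) mod 94 = 84 -> exactly as logged
Every step is consistent.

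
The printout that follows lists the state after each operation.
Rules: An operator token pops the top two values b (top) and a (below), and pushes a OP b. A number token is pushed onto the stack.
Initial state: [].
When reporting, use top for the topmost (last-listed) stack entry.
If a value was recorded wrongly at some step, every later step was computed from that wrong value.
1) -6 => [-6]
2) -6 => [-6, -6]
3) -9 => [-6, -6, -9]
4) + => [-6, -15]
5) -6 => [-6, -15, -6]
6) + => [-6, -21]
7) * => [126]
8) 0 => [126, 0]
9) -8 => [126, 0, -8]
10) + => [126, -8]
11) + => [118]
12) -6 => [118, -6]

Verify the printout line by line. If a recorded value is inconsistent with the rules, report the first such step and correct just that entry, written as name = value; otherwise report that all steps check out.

no error

Recomputing the run from the initial state:
step 1: [-6]
step 2: [-6, -6]
step 3: [-6, -6, -9]
step 4: [-6, -15]
step 5: [-6, -15, -6]
step 6: [-6, -21]
step 7: [126]
step 8: [126, 0]
step 9: [126, 0, -8]
step 10: [126, -8]
step 11: [118]
step 12: [118, -6]
This matches the printout at every step.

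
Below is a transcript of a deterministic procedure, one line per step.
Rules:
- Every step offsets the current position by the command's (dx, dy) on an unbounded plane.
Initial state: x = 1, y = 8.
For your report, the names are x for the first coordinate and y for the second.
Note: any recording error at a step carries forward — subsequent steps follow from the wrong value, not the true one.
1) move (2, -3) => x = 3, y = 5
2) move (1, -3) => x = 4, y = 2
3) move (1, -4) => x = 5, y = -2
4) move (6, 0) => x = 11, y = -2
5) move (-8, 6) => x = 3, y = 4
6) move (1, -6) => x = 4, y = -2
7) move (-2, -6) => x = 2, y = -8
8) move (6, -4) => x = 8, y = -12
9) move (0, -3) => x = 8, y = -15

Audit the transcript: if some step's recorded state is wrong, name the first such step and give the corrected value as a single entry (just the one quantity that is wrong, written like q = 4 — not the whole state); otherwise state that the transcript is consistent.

no error

Recomputing the run from the initial state:
step 1: x = 3, y = 5
step 2: x = 4, y = 2
step 3: x = 5, y = -2
step 4: x = 11, y = -2
step 5: x = 3, y = 4
step 6: x = 4, y = -2
step 7: x = 2, y = -8
step 8: x = 8, y = -12
step 9: x = 8, y = -15
This matches the transcript at every step.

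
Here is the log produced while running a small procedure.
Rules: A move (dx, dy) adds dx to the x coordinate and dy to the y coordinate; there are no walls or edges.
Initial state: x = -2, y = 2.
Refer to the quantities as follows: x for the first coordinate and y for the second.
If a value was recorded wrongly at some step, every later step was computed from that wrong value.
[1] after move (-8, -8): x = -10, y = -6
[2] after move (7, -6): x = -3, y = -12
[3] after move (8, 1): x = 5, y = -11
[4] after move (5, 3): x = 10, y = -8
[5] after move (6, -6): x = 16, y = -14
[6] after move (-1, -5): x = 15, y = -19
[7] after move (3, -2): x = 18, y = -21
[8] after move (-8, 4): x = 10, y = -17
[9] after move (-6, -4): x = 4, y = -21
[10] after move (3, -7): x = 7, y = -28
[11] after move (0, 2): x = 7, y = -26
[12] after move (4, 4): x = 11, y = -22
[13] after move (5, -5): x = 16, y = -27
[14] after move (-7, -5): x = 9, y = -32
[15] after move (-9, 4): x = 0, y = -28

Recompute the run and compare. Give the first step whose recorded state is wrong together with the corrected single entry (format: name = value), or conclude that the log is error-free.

Recomputing the run from the initial state:
step 1: x = -10, y = -6
step 2: x = -3, y = -12
step 3: x = 5, y = -11
step 4: x = 10, y = -8
step 5: x = 16, y = -14
step 6: x = 15, y = -19
step 7: x = 18, y = -21
step 8: x = 10, y = -17
step 9: x = 4, y = -21
step 10: x = 7, y = -28
step 11: x = 7, y = -26
step 12: x = 11, y = -22
step 13: x = 16, y = -27
step 14: x = 9, y = -32
step 15: x = 0, y = -28
This matches the log at every step.

no error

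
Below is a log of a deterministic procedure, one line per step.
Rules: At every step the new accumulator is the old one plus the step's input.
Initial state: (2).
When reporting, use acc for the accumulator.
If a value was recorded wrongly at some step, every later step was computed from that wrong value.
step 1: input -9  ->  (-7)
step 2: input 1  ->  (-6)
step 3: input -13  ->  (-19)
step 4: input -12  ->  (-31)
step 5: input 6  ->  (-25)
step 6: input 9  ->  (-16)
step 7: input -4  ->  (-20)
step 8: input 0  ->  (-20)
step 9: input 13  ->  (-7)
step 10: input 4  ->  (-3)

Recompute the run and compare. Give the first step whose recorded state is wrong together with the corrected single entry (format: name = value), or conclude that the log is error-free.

Recomputing the run from the initial state:
step 1: acc = -7
step 2: acc = -6
step 3: acc = -19
step 4: acc = -31
step 5: acc = -25
step 6: acc = -16
step 7: acc = -20
step 8: acc = -20
step 9: acc = -7
step 10: acc = -3
This matches the log at every step.

no error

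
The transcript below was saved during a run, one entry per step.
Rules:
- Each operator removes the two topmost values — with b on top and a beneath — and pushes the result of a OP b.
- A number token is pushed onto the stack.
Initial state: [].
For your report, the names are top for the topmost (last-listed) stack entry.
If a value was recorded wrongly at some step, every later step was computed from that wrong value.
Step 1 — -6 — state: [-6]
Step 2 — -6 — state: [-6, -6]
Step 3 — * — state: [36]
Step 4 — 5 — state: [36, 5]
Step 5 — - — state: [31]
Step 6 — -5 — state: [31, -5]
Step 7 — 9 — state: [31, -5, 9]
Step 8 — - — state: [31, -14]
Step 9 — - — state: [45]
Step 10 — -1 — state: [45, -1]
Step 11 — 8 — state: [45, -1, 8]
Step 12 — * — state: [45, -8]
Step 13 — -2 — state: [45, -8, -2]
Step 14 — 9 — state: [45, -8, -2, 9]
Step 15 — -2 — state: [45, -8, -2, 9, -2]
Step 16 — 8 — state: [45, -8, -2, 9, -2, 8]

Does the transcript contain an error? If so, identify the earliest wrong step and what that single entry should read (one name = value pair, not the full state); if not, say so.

no error

1. push -6: top = -6 (no discrepancy)
2. push -6: top = -6 (matches)
3. -6 * -6 = 36 (in agreement)
4. push 5: top = 5 (checks out)
5. 36 - 5 = 31 (confirmed correct)
6. push -5: top = -5 (exactly as logged)
7. push 9: top = 9 (consistent with the transcript)
8. -5 - 9 = -14 (same as recorded)
9. 31 - -14 = 45 (matches)
10. push -1: top = -1 (no discrepancy)
11. push 8: top = 8 (no discrepancy)
12. -1 * 8 = -8 (agrees with the transcript)
13. push -2: top = -2 (exactly as logged)
14. push 9: top = 9 (consistent with the transcript)
15. push -2: top = -2 (exactly as logged)
16. push 8: top = 8 (same as recorded)
All steps check out; nothing to correct.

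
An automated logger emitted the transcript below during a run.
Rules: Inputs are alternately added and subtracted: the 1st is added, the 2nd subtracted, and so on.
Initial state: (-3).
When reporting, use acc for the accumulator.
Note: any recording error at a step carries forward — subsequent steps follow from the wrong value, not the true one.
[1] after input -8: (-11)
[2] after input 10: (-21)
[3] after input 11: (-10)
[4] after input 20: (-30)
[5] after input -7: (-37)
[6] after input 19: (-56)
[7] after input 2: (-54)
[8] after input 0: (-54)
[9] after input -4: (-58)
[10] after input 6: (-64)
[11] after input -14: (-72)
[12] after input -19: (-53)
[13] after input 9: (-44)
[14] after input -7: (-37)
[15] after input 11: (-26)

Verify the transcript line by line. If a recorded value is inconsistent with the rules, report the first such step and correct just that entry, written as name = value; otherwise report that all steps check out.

step 11, acc = -78

1. acc = -3 + -8 = -11 (same as recorded)
2. acc = -11 - 10 = -21 (agrees with the transcript)
3. acc = -21 + 11 = -10 (verified)
4. acc = -10 - 20 = -30 (checks out)
5. acc = -30 + -7 = -37 (verified)
6. acc = -37 - 19 = -56 (consistent with the transcript)
7. acc = -56 + 2 = -54 (in agreement)
8. acc = -54 - 0 = -54 (in agreement)
9. acc = -54 + -4 = -58 (matches)
10. acc = -58 - 6 = -64 (verified)
11. acc = -64 + -14 = -78 (first mismatch against the transcript)
The audit stops at step 11: the recorded entry is wrong and should be acc = -78.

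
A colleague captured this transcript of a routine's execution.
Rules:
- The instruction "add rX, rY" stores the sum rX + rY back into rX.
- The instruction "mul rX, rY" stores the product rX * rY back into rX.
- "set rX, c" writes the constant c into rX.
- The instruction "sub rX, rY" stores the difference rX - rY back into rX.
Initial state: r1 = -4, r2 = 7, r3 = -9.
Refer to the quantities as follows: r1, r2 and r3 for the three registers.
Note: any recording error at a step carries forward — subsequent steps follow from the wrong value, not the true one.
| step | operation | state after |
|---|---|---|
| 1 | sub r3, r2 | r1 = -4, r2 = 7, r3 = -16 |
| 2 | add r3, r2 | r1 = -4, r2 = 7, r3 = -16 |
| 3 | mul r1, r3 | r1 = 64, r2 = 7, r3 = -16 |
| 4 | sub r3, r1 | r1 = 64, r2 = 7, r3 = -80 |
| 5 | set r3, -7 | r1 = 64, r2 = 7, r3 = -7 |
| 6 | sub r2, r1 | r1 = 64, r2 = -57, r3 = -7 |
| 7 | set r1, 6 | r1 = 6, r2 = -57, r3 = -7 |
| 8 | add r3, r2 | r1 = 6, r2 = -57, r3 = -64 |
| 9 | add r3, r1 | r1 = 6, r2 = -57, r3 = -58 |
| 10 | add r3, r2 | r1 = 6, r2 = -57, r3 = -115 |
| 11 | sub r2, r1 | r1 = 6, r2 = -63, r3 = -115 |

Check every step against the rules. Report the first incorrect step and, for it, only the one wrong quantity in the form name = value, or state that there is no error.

Step 1: r3 = -9 - 7 = -16 — confirmed correct.
Step 2: r3 = -16 + 7 = -9 — the transcript has a different value.
So the first discrepancy is step 2, where the right value is r3 = -9.

step 2, r3 = -9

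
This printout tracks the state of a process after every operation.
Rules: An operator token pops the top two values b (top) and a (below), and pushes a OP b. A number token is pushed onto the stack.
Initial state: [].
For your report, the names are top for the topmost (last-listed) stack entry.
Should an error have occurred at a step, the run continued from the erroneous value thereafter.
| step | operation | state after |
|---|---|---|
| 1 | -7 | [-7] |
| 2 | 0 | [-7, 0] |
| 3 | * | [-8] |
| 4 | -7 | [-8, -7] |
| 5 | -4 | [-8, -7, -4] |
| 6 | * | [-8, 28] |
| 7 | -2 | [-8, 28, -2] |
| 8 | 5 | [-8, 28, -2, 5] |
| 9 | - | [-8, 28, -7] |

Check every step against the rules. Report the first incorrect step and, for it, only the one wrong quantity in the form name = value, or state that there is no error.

step 3, top = 0

step 1: push -7: top = -7 -> same as recorded
step 2: push 0: top = 0 -> verified
step 3: -7 * 0 = 0 -> a discrepancy with the printout
Conclusion: step 3 carries the first error; the entry should be top = 0.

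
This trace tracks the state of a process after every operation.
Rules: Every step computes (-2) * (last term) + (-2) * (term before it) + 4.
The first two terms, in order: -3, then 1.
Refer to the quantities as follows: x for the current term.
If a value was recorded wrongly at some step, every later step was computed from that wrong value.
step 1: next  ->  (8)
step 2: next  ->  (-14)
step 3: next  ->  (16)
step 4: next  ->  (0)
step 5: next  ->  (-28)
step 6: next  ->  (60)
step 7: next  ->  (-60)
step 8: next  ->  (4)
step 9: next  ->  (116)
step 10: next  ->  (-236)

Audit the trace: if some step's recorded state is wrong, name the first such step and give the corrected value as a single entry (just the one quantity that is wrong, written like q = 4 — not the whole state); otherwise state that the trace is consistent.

no error

Recomputing the run from the initial state:
step 1: x = 8
step 2: x = -14
step 3: x = 16
step 4: x = 0
step 5: x = -28
step 6: x = 60
step 7: x = -60
step 8: x = 4
step 9: x = 116
step 10: x = -236
This matches the trace at every step.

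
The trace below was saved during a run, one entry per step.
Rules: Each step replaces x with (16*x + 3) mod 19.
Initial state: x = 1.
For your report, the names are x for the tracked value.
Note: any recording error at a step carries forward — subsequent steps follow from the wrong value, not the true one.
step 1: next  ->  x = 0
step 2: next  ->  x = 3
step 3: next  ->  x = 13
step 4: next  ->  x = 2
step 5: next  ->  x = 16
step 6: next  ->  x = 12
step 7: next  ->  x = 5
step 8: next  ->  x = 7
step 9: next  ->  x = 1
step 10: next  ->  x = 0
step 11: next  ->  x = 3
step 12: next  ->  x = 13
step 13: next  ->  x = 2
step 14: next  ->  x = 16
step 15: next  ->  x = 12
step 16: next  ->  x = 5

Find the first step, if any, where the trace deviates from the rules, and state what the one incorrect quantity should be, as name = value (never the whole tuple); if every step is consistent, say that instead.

no error

Recomputing the run from the initial state:
step 1: x = 0
step 2: x = 3
step 3: x = 13
step 4: x = 2
step 5: x = 16
step 6: x = 12
step 7: x = 5
step 8: x = 7
step 9: x = 1
step 10: x = 0
step 11: x = 3
step 12: x = 13
step 13: x = 2
step 14: x = 16
step 15: x = 12
step 16: x = 5
This matches the trace at every step.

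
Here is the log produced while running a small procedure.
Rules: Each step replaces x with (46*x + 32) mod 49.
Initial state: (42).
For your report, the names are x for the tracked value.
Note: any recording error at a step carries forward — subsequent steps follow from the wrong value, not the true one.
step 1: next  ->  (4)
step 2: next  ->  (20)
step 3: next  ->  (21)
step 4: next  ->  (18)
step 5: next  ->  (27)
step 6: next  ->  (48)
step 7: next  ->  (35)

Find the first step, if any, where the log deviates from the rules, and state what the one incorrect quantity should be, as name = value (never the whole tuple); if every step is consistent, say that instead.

1. x = (46*42 + 32) mod 49 = 4 (same as recorded)
2. x = (46*4 + 32) mod 49 = 20 (confirmed correct)
3. x = (46*20 + 32) mod 49 = 21 (in agreement)
4. x = (46*21 + 32) mod 49 = 18 (exactly as logged)
5. x = (46*18 + 32) mod 49 = 27 (no discrepancy)
6. x = (46*27 + 32) mod 49 = 0 (the recorded entry deviates here)
Step 6 is the first one off; corrected, x = 0.

step 6, x = 0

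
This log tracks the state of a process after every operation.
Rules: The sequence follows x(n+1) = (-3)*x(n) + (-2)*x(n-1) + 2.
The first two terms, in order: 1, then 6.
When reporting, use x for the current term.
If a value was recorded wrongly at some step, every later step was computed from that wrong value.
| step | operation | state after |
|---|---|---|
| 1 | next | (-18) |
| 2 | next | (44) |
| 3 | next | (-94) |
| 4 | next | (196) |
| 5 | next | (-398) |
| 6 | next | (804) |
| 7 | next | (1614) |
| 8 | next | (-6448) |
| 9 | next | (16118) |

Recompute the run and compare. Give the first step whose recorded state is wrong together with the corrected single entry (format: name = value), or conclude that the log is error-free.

step 1: x = -3*(6) + (-2)*(1) + (2) = -18 -> agrees with the log
step 2: x = -3*(-18) + (-2)*(6) + (2) = 44 -> verified
step 3: x = -3*(44) + (-2)*(-18) + (2) = -94 -> agrees with the log
step 4: x = -3*(-94) + (-2)*(44) + (2) = 196 -> consistent with the log
step 5: x = -3*(196) + (-2)*(-94) + (2) = -398 -> verified
step 6: x = -3*(-398) + (-2)*(196) + (2) = 804 -> consistent with the log
step 7: x = -3*(804) + (-2)*(-398) + (2) = -1614 -> the entry is off here
First incorrect step: 7; the correct value is x = -1614.

step 7, x = -1614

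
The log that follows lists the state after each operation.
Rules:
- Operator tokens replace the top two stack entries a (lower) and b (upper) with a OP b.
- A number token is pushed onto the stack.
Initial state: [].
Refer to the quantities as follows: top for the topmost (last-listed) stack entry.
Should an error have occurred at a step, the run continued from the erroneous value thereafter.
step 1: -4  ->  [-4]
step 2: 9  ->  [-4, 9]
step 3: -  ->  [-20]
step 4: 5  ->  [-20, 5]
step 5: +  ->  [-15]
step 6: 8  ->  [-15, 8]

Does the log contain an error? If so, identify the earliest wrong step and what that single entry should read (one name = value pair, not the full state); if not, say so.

step 3, top = -13

Recomputing the run from the initial state:
step 1: [-4]
step 2: [-4, 9]
step 3: [-13]
step 4: [-13, 5]
step 5: [-8]
step 6: [-8, 8]
The first disagreement with the log is at step 3, where the value should be top = -13.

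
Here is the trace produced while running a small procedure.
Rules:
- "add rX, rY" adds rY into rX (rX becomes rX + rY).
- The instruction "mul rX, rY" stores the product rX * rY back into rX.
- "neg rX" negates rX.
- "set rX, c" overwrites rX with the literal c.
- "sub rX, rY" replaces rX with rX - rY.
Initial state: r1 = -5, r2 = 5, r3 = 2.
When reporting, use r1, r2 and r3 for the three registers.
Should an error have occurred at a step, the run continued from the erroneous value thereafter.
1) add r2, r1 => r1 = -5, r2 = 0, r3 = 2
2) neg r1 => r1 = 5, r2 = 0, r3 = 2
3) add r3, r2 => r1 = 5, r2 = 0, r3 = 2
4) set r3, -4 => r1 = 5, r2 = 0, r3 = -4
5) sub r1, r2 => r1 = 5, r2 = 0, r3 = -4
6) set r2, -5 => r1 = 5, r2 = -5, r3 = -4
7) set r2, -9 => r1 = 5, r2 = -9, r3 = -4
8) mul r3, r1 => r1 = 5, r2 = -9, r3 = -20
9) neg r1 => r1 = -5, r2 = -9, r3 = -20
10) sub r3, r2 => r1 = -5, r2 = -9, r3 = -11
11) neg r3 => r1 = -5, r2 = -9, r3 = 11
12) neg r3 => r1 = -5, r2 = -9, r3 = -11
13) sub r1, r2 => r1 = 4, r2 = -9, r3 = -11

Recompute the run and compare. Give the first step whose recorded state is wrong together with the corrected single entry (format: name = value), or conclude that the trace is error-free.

no error

1. r2 = 5 + -5 = 0 (verified)
2. r1 = -(-5) = 5 (matches)
3. r3 = 2 + 0 = 2 (verified)
4. r3 = -4 (matches)
5. r1 = 5 - 0 = 5 (in agreement)
6. r2 = -5 (matches)
7. r2 = -9 (confirmed correct)
8. r3 = -4 * 5 = -20 (confirmed correct)
9. r1 = -(5) = -5 (in agreement)
10. r3 = -20 - -9 = -11 (checks out)
11. r3 = -(-11) = 11 (confirmed correct)
12. r3 = -(11) = -11 (verified)
13. r1 = -5 - -9 = 4 (no discrepancy)
Nothing is out of place; the run is error-free.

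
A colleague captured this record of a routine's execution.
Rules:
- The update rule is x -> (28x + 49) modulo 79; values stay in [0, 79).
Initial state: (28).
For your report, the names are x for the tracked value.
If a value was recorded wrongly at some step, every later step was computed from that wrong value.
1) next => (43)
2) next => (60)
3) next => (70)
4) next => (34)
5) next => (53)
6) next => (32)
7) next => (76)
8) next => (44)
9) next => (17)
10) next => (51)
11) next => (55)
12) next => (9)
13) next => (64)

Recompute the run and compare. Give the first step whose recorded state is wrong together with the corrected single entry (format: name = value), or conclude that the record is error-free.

step 2, x = 68

Recomputing the run from the initial state:
step 1: x = 43
step 2: x = 68
step 3: x = 57
step 4: x = 65
step 5: x = 52
step 6: x = 4
step 7: x = 3
step 8: x = 54
step 9: x = 60
step 10: x = 70
step 11: x = 34
step 12: x = 53
step 13: x = 32
The first disagreement with the record is at step 2, where the value should be x = 68.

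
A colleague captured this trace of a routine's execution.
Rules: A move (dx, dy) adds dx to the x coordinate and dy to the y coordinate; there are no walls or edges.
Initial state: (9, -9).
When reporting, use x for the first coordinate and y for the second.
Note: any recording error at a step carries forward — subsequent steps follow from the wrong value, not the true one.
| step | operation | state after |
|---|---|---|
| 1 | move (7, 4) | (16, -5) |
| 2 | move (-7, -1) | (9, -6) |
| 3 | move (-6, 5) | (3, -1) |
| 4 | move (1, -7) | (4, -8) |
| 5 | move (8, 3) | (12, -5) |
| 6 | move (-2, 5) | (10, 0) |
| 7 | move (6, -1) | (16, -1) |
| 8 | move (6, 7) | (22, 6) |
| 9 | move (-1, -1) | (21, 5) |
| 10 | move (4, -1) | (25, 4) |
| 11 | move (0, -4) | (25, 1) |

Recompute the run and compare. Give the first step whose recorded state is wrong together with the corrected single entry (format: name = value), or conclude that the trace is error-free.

step 11, y = 0

Recomputing the run from the initial state:
step 1: x = 16, y = -5
step 2: x = 9, y = -6
step 3: x = 3, y = -1
step 4: x = 4, y = -8
step 5: x = 12, y = -5
step 6: x = 10, y = 0
step 7: x = 16, y = -1
step 8: x = 22, y = 6
step 9: x = 21, y = 5
step 10: x = 25, y = 4
step 11: x = 25, y = 0
The first disagreement with the trace is at step 11, where the value should be y = 0.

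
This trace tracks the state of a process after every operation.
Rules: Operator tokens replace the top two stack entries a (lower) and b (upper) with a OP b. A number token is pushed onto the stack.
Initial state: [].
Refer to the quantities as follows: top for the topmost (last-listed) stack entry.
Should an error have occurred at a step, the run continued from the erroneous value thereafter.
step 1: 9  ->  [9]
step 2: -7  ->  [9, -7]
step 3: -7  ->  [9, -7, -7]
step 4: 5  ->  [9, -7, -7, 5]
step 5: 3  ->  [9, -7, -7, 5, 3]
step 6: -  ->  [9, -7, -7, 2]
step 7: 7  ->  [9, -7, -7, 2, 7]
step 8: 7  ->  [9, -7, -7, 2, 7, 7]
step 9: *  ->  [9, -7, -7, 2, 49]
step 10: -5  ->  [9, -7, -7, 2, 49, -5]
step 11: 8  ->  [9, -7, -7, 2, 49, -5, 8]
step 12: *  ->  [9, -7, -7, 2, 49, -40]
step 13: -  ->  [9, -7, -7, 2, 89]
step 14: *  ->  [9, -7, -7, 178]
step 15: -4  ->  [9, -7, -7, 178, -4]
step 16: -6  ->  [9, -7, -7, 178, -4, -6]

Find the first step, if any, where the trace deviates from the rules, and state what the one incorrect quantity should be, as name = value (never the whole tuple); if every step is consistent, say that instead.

Recomputing the run from the initial state:
step 1: [9]
step 2: [9, -7]
step 3: [9, -7, -7]
step 4: [9, -7, -7, 5]
step 5: [9, -7, -7, 5, 3]
step 6: [9, -7, -7, 2]
step 7: [9, -7, -7, 2, 7]
step 8: [9, -7, -7, 2, 7, 7]
step 9: [9, -7, -7, 2, 49]
step 10: [9, -7, -7, 2, 49, -5]
step 11: [9, -7, -7, 2, 49, -5, 8]
step 12: [9, -7, -7, 2, 49, -40]
step 13: [9, -7, -7, 2, 89]
step 14: [9, -7, -7, 178]
step 15: [9, -7, -7, 178, -4]
step 16: [9, -7, -7, 178, -4, -6]
This matches the trace at every step.

no error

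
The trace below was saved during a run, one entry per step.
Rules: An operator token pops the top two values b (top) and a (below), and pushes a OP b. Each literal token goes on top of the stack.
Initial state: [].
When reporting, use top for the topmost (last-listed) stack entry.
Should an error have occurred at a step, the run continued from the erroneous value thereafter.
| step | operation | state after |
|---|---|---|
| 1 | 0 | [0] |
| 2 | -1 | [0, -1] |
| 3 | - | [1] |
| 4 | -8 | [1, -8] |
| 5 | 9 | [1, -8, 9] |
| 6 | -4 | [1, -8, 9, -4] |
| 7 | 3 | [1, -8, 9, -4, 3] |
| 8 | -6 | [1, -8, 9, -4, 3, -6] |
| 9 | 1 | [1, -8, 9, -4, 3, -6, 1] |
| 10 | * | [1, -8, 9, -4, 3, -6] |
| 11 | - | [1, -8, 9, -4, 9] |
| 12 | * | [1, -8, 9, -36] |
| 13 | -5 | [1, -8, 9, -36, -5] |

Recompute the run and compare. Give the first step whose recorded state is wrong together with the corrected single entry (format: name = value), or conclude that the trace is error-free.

Step 1: push 0: top = 0 — no discrepancy.
Step 2: push -1: top = -1 — same as recorded.
Step 3: 0 - -1 = 1 — matches.
Step 4: push -8: top = -8 — consistent with the trace.
Step 5: push 9: top = 9 — no discrepancy.
Step 6: push -4: top = -4 — exactly as logged.
Step 7: push 3: top = 3 — exactly as logged.
Step 8: push -6: top = -6 — same as recorded.
Step 9: push 1: top = 1 — no discrepancy.
Step 10: -6 * 1 = -6 — matches.
Step 11: 3 - -6 = 9 — no discrepancy.
Step 12: -4 * 9 = -36 — matches.
Step 13: push -5: top = -5 — no discrepancy.
The whole run recomputes cleanly — no discrepancies.

no error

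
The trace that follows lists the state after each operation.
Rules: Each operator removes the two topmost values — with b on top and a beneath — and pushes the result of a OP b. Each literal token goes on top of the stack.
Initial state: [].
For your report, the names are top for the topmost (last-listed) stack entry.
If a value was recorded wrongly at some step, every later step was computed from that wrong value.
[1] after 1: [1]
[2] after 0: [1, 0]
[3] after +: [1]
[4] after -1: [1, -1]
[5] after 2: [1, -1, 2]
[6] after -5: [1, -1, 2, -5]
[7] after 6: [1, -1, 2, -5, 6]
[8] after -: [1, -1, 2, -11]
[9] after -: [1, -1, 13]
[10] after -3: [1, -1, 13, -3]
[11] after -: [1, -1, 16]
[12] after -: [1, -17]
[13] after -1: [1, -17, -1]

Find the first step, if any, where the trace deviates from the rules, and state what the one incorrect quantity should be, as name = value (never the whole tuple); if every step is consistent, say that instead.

no error

1. push 1: top = 1 (exactly as logged)
2. push 0: top = 0 (agrees with the trace)
3. 1 + 0 = 1 (no discrepancy)
4. push -1: top = -1 (verified)
5. push 2: top = 2 (checks out)
6. push -5: top = -5 (matches)
7. push 6: top = 6 (verified)
8. -5 - 6 = -11 (consistent with the trace)
9. 2 - -11 = 13 (agrees with the trace)
10. push -3: top = -3 (no discrepancy)
11. 13 - -3 = 16 (confirmed correct)
12. -1 - 16 = -17 (agrees with the trace)
13. push -1: top = -1 (checks out)
Nothing is out of place; the run is error-free.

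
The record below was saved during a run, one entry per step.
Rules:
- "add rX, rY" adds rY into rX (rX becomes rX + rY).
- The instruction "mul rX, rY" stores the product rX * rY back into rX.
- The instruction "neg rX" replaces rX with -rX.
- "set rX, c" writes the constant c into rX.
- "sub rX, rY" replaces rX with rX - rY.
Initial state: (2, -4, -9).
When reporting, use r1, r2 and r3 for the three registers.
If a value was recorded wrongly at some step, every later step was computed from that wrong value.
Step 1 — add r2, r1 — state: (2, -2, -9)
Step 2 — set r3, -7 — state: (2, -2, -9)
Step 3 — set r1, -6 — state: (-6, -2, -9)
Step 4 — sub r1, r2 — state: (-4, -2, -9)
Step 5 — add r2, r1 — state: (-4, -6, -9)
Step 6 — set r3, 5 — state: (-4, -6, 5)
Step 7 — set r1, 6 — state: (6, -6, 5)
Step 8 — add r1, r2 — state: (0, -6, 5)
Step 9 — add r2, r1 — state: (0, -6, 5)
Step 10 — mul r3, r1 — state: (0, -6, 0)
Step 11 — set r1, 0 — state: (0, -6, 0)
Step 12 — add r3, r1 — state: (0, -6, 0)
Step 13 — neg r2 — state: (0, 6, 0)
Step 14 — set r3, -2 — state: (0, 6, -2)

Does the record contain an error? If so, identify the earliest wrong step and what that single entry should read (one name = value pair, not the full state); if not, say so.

step 1: r2 = -4 + 2 = -2 -> no discrepancy
step 2: r3 = -7 -> the record disagrees here
The audit stops at step 2: the recorded entry is wrong and should be r3 = -7.

step 2, r3 = -7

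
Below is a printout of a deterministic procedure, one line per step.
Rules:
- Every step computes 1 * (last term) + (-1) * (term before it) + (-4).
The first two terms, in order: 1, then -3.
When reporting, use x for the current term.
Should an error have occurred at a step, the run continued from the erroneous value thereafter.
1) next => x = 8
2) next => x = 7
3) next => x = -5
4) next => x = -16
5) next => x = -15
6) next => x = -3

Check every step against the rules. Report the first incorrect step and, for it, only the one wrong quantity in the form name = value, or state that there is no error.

Recomputing the run from the initial state:
step 1: x = -8
step 2: x = -9
step 3: x = -5
step 4: x = 0
step 5: x = 1
step 6: x = -3
The first disagreement with the printout is at step 1, where the value should be x = -8.

step 1, x = -8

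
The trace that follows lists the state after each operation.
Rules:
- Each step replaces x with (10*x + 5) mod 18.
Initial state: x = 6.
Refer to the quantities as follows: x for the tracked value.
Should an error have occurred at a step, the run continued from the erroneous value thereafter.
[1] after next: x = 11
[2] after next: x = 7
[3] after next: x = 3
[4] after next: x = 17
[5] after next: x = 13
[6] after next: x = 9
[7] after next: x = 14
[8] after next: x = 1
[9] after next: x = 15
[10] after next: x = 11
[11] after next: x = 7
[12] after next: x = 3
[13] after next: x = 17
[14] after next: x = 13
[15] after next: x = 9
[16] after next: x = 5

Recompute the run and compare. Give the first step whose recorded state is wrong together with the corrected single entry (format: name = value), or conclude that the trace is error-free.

Recomputing the run from the initial state:
step 1: x = 11
step 2: x = 7
step 3: x = 3
step 4: x = 17
step 5: x = 13
step 6: x = 9
step 7: x = 5
step 8: x = 1
step 9: x = 15
step 10: x = 11
step 11: x = 7
step 12: x = 3
step 13: x = 17
step 14: x = 13
step 15: x = 9
step 16: x = 5
The first disagreement with the trace is at step 7, where the value should be x = 5.

step 7, x = 5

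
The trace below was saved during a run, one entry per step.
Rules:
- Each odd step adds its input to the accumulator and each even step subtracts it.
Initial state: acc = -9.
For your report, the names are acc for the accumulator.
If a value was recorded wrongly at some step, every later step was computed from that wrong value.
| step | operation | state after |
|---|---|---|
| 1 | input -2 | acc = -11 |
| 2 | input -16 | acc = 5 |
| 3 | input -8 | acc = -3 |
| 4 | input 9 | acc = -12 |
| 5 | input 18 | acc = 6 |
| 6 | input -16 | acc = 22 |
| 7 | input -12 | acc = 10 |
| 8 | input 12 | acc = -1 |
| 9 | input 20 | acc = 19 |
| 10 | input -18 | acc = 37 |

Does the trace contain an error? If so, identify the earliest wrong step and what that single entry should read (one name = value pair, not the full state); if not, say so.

step 8, acc = -2

Recomputing the run from the initial state:
step 1: acc = -11
step 2: acc = 5
step 3: acc = -3
step 4: acc = -12
step 5: acc = 6
step 6: acc = 22
step 7: acc = 10
step 8: acc = -2
step 9: acc = 18
step 10: acc = 36
The first disagreement with the trace is at step 8, where the value should be acc = -2.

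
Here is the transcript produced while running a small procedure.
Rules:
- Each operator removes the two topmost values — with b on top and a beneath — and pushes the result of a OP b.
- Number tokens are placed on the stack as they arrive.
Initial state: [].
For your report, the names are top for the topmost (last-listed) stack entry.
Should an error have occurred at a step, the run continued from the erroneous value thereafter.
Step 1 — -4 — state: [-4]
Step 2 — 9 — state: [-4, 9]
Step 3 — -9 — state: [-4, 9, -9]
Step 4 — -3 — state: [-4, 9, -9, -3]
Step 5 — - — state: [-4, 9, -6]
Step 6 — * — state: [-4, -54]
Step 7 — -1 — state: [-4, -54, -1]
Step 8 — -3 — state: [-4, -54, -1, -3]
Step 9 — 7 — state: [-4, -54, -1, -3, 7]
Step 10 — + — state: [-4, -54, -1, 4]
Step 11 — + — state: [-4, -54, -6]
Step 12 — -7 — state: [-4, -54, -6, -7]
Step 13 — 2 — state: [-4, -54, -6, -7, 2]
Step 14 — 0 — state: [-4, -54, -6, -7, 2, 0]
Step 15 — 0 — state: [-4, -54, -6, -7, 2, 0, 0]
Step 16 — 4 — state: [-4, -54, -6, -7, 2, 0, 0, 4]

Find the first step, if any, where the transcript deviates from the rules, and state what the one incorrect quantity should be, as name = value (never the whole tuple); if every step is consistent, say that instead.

step 11, top = 3

Recomputing the run from the initial state:
step 1: [-4]
step 2: [-4, 9]
step 3: [-4, 9, -9]
step 4: [-4, 9, -9, -3]
step 5: [-4, 9, -6]
step 6: [-4, -54]
step 7: [-4, -54, -1]
step 8: [-4, -54, -1, -3]
step 9: [-4, -54, -1, -3, 7]
step 10: [-4, -54, -1, 4]
step 11: [-4, -54, 3]
step 12: [-4, -54, 3, -7]
step 13: [-4, -54, 3, -7, 2]
step 14: [-4, -54, 3, -7, 2, 0]
step 15: [-4, -54, 3, -7, 2, 0, 0]
step 16: [-4, -54, 3, -7, 2, 0, 0, 4]
The first disagreement with the transcript is at step 11, where the value should be top = 3.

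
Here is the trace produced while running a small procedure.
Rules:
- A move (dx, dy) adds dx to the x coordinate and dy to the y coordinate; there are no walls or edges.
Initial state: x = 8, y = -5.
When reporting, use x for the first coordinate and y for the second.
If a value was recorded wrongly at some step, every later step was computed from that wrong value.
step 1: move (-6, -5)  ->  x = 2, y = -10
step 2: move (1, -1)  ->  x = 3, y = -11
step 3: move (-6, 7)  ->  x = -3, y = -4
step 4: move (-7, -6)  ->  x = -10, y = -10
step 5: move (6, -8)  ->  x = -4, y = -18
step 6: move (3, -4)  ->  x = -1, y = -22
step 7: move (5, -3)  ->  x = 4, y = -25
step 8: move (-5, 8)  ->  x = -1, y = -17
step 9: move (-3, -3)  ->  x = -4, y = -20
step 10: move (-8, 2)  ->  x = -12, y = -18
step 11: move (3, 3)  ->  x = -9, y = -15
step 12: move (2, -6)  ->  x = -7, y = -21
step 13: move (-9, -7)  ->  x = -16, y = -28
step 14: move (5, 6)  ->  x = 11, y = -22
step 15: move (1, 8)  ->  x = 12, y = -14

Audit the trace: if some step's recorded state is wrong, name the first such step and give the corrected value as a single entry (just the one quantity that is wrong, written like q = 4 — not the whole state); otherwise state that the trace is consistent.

step 14, x = -11

Step 1: x = 8 + (-6) = 2, y = -5 + (-5) = -10 — verified.
Step 2: x = 2 + (1) = 3, y = -10 + (-1) = -11 — consistent with the trace.
Step 3: x = 3 + (-6) = -3, y = -11 + (7) = -4 — matches.
Step 4: x = -3 + (-7) = -10, y = -4 + (-6) = -10 — checks out.
Step 5: x = -10 + (6) = -4, y = -10 + (-8) = -18 — same as recorded.
Step 6: x = -4 + (3) = -1, y = -18 + (-4) = -22 — same as recorded.
Step 7: x = -1 + (5) = 4, y = -22 + (-3) = -25 — exactly as logged.
Step 8: x = 4 + (-5) = -1, y = -25 + (8) = -17 — in agreement.
Step 9: x = -1 + (-3) = -4, y = -17 + (-3) = -20 — consistent with the trace.
Step 10: x = -4 + (-8) = -12, y = -20 + (2) = -18 — same as recorded.
Step 11: x = -12 + (3) = -9, y = -18 + (3) = -15 — checks out.
Step 12: x = -9 + (2) = -7, y = -15 + (-6) = -21 — exactly as logged.
Step 13: x = -7 + (-9) = -16, y = -21 + (-7) = -28 — checks out.
Step 14: x = -16 + (5) = -11, y = -28 + (6) = -22 — this is not what the trace shows.
That makes step 14 the first incorrect line — x = -11 is what it should show.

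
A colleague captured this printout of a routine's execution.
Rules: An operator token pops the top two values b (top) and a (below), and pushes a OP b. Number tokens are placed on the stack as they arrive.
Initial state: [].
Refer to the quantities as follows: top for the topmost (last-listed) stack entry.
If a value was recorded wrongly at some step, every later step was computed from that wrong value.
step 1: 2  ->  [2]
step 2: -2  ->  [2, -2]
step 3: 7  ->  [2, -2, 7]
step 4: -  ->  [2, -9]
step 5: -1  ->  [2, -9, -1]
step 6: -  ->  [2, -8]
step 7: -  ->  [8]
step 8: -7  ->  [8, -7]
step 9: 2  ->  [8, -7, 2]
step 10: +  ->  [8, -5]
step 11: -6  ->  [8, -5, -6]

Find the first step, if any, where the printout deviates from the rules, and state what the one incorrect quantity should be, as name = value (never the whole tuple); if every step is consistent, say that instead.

1. push 2: top = 2 (agrees with the printout)
2. push -2: top = -2 (matches)
3. push 7: top = 7 (agrees with the printout)
4. -2 - 7 = -9 (confirmed correct)
5. push -1: top = -1 (in agreement)
6. -9 - -1 = -8 (exactly as logged)
7. 2 - -8 = 10 (first mismatch against the printout)
That makes step 7 the first incorrect line — top = 10 is what it should show.

step 7, top = 10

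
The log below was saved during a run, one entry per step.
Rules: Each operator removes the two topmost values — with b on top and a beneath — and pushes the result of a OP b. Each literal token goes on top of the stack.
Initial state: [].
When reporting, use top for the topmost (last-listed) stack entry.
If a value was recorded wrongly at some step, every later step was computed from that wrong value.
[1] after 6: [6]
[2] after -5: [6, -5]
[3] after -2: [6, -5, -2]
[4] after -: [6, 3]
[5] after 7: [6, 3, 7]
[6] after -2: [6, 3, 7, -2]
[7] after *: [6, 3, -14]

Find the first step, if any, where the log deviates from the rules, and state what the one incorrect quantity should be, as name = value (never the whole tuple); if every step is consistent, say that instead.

step 1: push 6: top = 6 -> in agreement
step 2: push -5: top = -5 -> checks out
step 3: push -2: top = -2 -> verified
step 4: -5 - -2 = -3 -> a discrepancy with the log
First deviation found at step 4; the corrected entry is top = -3.

step 4, top = -3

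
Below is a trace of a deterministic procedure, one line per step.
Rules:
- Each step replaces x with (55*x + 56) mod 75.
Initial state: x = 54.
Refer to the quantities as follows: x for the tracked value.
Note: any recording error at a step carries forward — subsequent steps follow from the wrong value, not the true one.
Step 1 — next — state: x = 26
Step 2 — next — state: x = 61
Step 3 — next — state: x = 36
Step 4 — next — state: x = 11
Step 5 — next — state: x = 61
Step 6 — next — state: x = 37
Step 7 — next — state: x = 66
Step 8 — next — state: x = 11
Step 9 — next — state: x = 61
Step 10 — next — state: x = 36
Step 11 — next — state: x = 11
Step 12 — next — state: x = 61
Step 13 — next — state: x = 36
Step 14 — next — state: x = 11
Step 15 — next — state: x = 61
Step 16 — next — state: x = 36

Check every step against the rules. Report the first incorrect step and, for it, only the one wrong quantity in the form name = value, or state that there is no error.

step 6, x = 36

1. x = (55*54 + 56) mod 75 = 26 (confirmed correct)
2. x = (55*26 + 56) mod 75 = 61 (exactly as logged)
3. x = (55*61 + 56) mod 75 = 36 (in agreement)
4. x = (55*36 + 56) mod 75 = 11 (same as recorded)
5. x = (55*11 + 56) mod 75 = 61 (same as recorded)
6. x = (55*61 + 56) mod 75 = 36 (a discrepancy with the trace)
The audit stops at step 6: the recorded entry is wrong and should be x = 36.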